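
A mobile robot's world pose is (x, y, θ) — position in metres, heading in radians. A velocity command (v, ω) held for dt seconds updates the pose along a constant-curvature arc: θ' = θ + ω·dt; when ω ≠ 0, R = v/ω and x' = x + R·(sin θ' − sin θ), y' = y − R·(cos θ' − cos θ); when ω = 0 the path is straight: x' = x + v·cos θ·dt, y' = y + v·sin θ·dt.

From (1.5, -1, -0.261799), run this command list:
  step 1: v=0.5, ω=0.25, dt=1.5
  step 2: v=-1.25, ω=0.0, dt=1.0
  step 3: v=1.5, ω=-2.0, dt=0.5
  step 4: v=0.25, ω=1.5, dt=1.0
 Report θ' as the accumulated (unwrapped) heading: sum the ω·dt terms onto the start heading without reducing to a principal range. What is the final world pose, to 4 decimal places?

step 1: θ'=0.1132 (R=2.0000) → pose (2.2436, -1.0553, 0.1132)
step 2: θ'=0.1132 (straight) → pose (1.0016, -1.1965, 0.1132)
step 3: θ'=-0.8868 (R=-0.7500) → pose (1.6676, -1.4678, -0.8868)
step 4: θ'=0.6132 (R=0.1667) → pose (1.8927, -1.4988, 0.6132)

(1.8927, -1.4988, 0.6132)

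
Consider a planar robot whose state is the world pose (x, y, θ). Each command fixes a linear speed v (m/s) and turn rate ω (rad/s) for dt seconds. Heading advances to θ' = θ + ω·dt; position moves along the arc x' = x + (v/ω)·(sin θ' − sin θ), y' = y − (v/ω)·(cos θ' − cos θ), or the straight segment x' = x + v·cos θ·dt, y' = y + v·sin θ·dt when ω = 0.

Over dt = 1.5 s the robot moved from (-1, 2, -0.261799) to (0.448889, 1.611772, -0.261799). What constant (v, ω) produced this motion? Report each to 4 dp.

v = 1.0000, ω = 0.0000

Δθ = -0.261799 − -0.261799 = 0.000000
ω = Δθ/dt = 0.000000/1.5 = 0.0000
ω = 0 → v = (Δx·cos θ + Δy·sin θ)/dt = 1.0000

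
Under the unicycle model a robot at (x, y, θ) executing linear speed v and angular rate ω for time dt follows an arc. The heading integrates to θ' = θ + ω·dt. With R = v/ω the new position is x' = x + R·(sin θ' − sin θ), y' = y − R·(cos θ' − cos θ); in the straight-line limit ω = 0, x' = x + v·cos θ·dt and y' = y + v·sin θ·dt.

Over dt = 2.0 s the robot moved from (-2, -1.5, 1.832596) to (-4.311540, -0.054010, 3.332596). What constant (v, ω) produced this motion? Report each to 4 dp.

v = 1.5000, ω = 0.7500

Δθ = 3.332596 − 1.832596 = 1.500000
ω = Δθ/dt = 1.500000/2.0 = 0.7500
R = Δx/(sin θ' − sin θ) = 2.0000
v = R·ω = 2.0000·0.7500 = 1.5000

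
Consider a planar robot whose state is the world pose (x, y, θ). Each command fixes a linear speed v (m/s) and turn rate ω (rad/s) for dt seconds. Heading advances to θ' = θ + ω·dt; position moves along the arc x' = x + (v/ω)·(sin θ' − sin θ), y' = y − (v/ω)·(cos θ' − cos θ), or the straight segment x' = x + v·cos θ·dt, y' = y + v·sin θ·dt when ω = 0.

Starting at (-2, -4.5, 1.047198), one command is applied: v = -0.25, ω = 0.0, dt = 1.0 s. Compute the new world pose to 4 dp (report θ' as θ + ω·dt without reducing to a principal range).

(-2.1250, -4.7165, 1.0472)

θ' = 1.0472 + 0.0·1.0 = 1.0472
ω = 0 → straight: x' = -2 + -0.25·cos(1.0472)·1.0 = -2.1250
y' = -4.5 + -0.25·sin(1.0472)·1.0 = -4.7165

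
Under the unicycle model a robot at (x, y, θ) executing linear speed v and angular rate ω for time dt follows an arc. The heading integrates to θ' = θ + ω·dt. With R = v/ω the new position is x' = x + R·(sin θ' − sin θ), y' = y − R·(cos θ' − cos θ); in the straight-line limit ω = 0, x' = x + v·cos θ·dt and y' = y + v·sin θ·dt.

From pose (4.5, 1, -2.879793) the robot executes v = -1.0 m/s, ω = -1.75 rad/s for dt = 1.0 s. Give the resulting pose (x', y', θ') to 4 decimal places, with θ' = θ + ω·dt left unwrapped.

θ' = -2.8798 + -1.75·1.0 = -4.6298
R = v/ω = -1.0/-1.75 = 0.5714
x' = 4.5 + 0.5714·(sin -4.6298 − sin -2.8798) = 5.2174
y' = 1 − 0.5714·(cos -4.6298 − cos -2.8798) = 0.4952

(5.2174, 0.4952, -4.6298)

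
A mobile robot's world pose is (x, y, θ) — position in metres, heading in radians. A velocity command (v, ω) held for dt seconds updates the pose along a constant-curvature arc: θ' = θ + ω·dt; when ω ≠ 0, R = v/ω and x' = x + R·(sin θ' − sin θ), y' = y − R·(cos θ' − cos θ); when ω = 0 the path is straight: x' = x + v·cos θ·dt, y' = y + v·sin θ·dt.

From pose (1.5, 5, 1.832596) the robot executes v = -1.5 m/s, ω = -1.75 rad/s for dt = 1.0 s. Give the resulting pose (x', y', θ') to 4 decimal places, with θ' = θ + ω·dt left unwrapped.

(0.7428, 3.9239, 0.0826)

θ' = 1.8326 + -1.75·1.0 = 0.0826
R = v/ω = -1.5/-1.75 = 0.8571
x' = 1.5 + 0.8571·(sin 0.0826 − sin 1.8326) = 0.7428
y' = 5 − 0.8571·(cos 0.0826 − cos 1.8326) = 3.9239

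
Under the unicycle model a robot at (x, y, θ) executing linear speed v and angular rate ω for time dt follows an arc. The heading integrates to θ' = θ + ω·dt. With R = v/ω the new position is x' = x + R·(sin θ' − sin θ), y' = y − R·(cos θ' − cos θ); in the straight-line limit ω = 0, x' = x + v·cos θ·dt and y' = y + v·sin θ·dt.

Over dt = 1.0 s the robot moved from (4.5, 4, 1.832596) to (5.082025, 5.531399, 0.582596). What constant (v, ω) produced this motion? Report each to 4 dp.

Δθ = 0.582596 − 1.832596 = -1.250000
ω = Δθ/dt = -1.250000/1.0 = -1.2500
R = −Δy/(cos θ' − cos θ) = -1.4000
v = R·ω = -1.4000·-1.2500 = 1.7500

v = 1.7500, ω = -1.2500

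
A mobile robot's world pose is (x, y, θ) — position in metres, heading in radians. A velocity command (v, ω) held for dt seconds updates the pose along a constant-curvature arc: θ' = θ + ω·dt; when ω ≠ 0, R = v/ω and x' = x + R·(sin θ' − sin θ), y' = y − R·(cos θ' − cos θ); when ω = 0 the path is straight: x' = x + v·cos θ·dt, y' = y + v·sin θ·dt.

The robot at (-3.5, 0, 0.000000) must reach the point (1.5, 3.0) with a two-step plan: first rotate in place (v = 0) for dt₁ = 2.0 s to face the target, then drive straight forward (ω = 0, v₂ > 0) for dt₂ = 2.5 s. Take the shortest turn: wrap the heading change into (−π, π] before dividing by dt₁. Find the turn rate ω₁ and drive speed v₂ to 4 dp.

ω₁ = 0.2702, v₂ = 2.3324

heading to target = atan2(3−0, 1.5−-3.5) = 0.5404
Δθ = wrap(0.5404 − 0.0000) = 0.5404; ω₁ = Δθ/dt₁ = 0.2702
distance = √((1.5−-3.5)² + (3−0)²) = 5.8310; v₂ = distance/dt₂ = 2.3324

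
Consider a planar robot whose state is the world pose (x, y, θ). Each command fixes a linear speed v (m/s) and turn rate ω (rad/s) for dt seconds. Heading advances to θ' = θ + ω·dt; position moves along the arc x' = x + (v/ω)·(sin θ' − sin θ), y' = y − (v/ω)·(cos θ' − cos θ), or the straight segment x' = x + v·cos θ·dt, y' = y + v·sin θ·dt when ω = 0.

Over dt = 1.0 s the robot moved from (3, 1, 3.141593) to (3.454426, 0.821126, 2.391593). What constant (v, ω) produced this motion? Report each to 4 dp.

Δθ = 2.391593 − 3.141593 = -0.750000
ω = Δθ/dt = -0.750000/1.0 = -0.7500
R = Δx/(sin θ' − sin θ) = 0.6667
v = R·ω = 0.6667·-0.7500 = -0.5000

v = -0.5000, ω = -0.7500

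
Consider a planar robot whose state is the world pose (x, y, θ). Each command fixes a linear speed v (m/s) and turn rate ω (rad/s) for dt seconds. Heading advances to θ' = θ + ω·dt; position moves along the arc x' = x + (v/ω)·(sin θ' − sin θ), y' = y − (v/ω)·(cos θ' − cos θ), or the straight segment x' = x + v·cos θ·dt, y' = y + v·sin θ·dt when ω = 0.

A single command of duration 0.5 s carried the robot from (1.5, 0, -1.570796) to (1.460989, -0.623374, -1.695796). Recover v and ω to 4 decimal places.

v = 1.2500, ω = -0.2500

Δθ = -1.695796 − -1.570796 = -0.125000
ω = Δθ/dt = -0.125000/0.5 = -0.2500
R = −Δy/(cos θ' − cos θ) = -5.0000
v = R·ω = -5.0000·-0.2500 = 1.2500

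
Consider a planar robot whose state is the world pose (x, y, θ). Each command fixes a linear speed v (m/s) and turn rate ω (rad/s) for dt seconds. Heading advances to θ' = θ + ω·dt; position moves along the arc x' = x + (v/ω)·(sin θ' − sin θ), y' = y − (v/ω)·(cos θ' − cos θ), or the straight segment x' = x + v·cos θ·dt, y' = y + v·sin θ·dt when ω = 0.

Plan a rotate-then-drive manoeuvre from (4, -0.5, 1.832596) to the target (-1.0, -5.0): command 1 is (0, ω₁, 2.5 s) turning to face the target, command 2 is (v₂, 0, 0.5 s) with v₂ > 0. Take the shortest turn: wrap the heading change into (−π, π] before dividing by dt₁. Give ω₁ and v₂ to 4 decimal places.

ω₁ = 0.8167, v₂ = 13.4536

heading to target = atan2(-5−-0.5, -1−4) = -2.4088
Δθ = wrap(-2.4088 − 1.8326) = 2.0418; ω₁ = Δθ/dt₁ = 0.8167
distance = √((-1−4)² + (-5−-0.5)²) = 6.7268; v₂ = distance/dt₂ = 13.4536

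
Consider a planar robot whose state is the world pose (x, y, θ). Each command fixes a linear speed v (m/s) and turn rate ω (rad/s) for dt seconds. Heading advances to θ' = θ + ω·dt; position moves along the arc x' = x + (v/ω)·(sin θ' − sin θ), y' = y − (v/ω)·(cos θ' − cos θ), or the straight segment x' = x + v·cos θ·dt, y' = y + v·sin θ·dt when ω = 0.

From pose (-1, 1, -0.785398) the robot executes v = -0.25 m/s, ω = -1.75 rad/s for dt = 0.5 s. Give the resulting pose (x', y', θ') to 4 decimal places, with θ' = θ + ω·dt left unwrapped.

θ' = -0.7854 + -1.75·0.5 = -1.6604
R = v/ω = -0.25/-1.75 = 0.1429
x' = -1 + 0.1429·(sin -1.6604 − sin -0.7854) = -1.0413
y' = 1 − 0.1429·(cos -1.6604 − cos -0.7854) = 1.1138

(-1.0413, 1.1138, -1.6604)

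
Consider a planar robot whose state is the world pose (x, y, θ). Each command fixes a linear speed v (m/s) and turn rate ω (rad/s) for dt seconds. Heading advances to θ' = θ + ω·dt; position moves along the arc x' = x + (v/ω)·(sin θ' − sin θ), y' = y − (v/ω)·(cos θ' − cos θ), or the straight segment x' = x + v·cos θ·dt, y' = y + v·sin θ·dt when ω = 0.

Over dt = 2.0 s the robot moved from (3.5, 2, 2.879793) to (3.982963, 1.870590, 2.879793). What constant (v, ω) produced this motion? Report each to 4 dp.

Δθ = 2.879793 − 2.879793 = 0.000000
ω = Δθ/dt = 0.000000/2.0 = 0.0000
ω = 0 → v = (Δx·cos θ + Δy·sin θ)/dt = -0.2500

v = -0.2500, ω = 0.0000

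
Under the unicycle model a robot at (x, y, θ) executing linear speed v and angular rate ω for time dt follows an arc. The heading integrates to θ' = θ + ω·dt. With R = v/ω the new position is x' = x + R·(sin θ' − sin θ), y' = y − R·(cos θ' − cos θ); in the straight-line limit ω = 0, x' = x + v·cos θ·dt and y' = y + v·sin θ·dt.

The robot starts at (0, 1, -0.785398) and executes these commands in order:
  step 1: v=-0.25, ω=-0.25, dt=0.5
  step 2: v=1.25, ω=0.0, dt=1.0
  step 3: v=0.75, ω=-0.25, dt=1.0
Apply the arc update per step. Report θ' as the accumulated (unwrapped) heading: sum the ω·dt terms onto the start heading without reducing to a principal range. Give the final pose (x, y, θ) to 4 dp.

(1.0658, -0.5369, -1.1604)

step 1: θ'=-0.9104 (R=1.0000) → pose (-0.0826, 1.0937, -0.9104)
step 2: θ'=-0.9104 (straight) → pose (0.6841, 0.1065, -0.9104)
step 3: θ'=-1.1604 (R=-3.0000) → pose (1.0658, -0.5369, -1.1604)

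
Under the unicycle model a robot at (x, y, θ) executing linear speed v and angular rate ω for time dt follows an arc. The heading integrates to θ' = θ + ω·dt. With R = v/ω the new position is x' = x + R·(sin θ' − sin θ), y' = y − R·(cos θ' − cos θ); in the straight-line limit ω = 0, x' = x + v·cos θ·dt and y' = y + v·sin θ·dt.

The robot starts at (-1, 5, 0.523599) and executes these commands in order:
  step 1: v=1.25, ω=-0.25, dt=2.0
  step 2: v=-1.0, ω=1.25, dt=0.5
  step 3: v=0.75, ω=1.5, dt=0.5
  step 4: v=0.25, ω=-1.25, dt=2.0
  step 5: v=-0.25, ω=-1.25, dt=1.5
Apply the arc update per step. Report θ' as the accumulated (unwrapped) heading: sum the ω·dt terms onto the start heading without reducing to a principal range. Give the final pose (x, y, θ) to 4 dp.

(1.6291, 6.1630, -2.9764)

step 1: θ'=0.0236 (R=-5.0000) → pose (1.3820, 5.6685, 0.0236)
step 2: θ'=0.6486 (R=-0.8000) → pose (0.9176, 5.5062, 0.6486)
step 3: θ'=1.3986 (R=0.5000) → pose (1.1082, 5.8190, 1.3986)
step 4: θ'=-1.1014 (R=-0.2000) → pose (1.4836, 5.8752, -1.1014)
step 5: θ'=-2.9764 (R=0.2000) → pose (1.6291, 6.1630, -2.9764)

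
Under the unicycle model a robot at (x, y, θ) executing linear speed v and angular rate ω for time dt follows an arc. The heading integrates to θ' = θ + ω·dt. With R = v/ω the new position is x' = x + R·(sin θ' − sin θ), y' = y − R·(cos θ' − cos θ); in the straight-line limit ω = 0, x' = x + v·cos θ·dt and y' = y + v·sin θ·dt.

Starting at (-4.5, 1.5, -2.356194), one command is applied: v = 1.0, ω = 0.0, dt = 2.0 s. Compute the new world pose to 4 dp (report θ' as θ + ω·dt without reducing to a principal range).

θ' = -2.3562 + 0.0·2.0 = -2.3562
ω = 0 → straight: x' = -4.5 + 1.0·cos(-2.3562)·2.0 = -5.9142
y' = 1.5 + 1.0·sin(-2.3562)·2.0 = 0.0858

(-5.9142, 0.0858, -2.3562)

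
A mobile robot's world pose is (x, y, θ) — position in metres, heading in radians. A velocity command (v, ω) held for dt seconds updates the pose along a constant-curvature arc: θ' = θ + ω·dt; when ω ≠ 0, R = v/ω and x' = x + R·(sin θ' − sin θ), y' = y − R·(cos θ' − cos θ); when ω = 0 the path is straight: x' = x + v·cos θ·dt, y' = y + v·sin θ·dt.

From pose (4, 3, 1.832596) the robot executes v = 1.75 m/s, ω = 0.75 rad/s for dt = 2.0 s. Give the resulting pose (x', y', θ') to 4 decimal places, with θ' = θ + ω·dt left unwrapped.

(1.3032, 4.6870, 3.3326)

θ' = 1.8326 + 0.75·2.0 = 3.3326
R = v/ω = 1.75/0.75 = 2.3333
x' = 4 + 2.3333·(sin 3.3326 − sin 1.8326) = 1.3032
y' = 3 − 2.3333·(cos 3.3326 − cos 1.8326) = 4.6870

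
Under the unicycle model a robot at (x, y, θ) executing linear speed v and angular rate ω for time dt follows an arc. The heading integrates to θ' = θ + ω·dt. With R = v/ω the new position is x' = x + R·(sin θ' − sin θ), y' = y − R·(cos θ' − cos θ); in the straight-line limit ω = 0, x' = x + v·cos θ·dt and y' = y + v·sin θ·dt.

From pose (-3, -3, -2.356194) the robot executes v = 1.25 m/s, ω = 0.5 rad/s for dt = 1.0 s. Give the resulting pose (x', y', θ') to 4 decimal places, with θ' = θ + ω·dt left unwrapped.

θ' = -2.3562 + 0.5·1.0 = -1.8562
R = v/ω = 1.25/0.5 = 2.5000
x' = -3 + 2.5000·(sin -1.8562 − sin -2.3562) = -3.6311
y' = -3 − 2.5000·(cos -1.8562 − cos -2.3562) = -4.0639

(-3.6311, -4.0639, -1.8562)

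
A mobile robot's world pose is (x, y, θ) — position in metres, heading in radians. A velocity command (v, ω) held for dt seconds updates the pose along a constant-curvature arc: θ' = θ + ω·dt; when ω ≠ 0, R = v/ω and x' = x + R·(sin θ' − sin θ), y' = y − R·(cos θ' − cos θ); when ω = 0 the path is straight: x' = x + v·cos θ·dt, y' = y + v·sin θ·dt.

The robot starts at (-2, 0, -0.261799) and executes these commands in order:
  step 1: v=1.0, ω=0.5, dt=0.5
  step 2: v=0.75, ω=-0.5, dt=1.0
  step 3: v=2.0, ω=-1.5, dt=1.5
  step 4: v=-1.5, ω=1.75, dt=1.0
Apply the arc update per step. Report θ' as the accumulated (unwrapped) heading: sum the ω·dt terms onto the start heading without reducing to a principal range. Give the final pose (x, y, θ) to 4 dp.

step 1: θ'=-0.0118 (R=2.0000) → pose (-1.5060, -0.0680, -0.0118)
step 2: θ'=-0.5118 (R=-1.5000) → pose (-0.7890, -0.2601, -0.5118)
step 3: θ'=-2.7618 (R=-1.3333) → pose (-0.9477, -2.6609, -2.7618)
step 4: θ'=-1.0118 (R=-0.8571) → pose (-0.5388, -1.4103, -1.0118)

(-0.5388, -1.4103, -1.0118)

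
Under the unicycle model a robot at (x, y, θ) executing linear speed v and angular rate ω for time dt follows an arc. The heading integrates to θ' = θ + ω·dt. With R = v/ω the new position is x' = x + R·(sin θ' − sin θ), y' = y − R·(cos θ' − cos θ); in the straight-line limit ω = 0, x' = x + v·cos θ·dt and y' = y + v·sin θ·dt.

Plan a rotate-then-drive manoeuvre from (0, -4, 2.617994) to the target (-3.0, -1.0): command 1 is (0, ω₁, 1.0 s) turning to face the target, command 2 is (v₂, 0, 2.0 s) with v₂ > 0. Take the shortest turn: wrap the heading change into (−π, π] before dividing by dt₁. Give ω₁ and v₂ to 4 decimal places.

heading to target = atan2(-1−-4, -3−0) = 2.3562
Δθ = wrap(2.3562 − 2.6180) = -0.2618; ω₁ = Δθ/dt₁ = -0.2618
distance = √((-3−0)² + (-1−-4)²) = 4.2426; v₂ = distance/dt₂ = 2.1213

ω₁ = -0.2618, v₂ = 2.1213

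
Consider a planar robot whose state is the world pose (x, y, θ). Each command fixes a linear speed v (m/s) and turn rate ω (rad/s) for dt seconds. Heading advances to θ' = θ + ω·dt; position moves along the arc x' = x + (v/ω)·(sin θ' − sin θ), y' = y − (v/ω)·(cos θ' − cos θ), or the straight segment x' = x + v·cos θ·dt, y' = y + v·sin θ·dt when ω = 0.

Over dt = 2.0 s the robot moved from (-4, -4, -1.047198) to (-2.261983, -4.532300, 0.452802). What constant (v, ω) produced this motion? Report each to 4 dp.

Δθ = 0.452802 − -1.047198 = 1.500000
ω = Δθ/dt = 1.500000/2.0 = 0.7500
R = Δx/(sin θ' − sin θ) = 1.3333
v = R·ω = 1.3333·0.7500 = 1.0000

v = 1.0000, ω = 0.7500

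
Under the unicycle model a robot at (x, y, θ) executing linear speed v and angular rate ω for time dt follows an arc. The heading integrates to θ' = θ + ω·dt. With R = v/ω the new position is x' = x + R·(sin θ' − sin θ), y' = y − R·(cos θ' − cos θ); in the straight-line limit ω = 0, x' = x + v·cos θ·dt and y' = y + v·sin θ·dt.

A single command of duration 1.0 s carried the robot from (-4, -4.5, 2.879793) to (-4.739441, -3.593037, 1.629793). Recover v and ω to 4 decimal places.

v = 1.2500, ω = -1.2500

Δθ = 1.629793 − 2.879793 = -1.250000
ω = Δθ/dt = -1.250000/1.0 = -1.2500
R = −Δy/(cos θ' − cos θ) = -1.0000
v = R·ω = -1.0000·-1.2500 = 1.2500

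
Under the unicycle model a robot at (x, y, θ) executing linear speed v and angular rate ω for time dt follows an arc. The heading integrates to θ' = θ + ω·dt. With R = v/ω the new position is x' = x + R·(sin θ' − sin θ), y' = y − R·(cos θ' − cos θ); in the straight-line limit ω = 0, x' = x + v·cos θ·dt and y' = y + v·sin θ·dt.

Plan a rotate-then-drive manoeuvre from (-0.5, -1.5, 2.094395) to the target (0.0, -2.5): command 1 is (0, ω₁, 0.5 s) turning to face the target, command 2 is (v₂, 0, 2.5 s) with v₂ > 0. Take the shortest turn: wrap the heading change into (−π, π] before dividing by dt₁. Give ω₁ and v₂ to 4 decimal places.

ω₁ = 6.1633, v₂ = 0.4472

heading to target = atan2(-2.5−-1.5, 0−-0.5) = -1.1071
Δθ = wrap(-1.1071 − 2.0944) = 3.0816; ω₁ = Δθ/dt₁ = 6.1633
distance = √((0−-0.5)² + (-2.5−-1.5)²) = 1.1180; v₂ = distance/dt₂ = 0.4472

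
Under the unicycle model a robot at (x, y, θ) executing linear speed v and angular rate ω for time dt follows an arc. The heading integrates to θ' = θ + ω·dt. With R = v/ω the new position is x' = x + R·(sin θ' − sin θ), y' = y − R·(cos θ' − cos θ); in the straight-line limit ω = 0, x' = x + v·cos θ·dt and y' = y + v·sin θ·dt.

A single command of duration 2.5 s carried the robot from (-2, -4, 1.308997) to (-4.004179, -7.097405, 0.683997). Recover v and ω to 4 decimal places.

Δθ = 0.683997 − 1.308997 = -0.625000
ω = Δθ/dt = -0.625000/2.5 = -0.2500
R = −Δy/(cos θ' − cos θ) = 6.0000
v = R·ω = 6.0000·-0.2500 = -1.5000

v = -1.5000, ω = -0.2500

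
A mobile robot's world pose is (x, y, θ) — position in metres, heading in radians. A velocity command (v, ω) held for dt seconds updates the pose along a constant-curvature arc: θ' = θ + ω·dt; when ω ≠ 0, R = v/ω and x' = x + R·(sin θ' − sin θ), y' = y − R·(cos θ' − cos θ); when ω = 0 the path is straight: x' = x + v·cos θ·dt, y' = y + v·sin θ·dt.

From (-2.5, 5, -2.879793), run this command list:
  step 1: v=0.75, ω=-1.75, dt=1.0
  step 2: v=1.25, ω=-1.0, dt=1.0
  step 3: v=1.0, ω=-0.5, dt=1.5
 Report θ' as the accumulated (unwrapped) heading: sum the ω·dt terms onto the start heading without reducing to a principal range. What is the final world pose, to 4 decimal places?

(-1.1435, 6.8769, -6.3798)

step 1: θ'=-4.6298 (R=-0.4286) → pose (-3.0380, 5.3786, -4.6298)
step 2: θ'=-5.6298 (R=-1.2500) → pose (-2.5521, 6.4743, -5.6298)
step 3: θ'=-6.3798 (R=-2.0000) → pose (-1.1435, 6.8769, -6.3798)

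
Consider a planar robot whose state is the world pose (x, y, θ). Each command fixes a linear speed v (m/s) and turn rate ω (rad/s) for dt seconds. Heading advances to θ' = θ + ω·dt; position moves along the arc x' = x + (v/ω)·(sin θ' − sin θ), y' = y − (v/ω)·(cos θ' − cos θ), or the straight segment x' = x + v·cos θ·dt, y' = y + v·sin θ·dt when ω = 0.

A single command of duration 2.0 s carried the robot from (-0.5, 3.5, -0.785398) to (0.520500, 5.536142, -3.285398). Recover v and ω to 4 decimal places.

Δθ = -3.285398 − -0.785398 = -2.500000
ω = Δθ/dt = -2.500000/2.0 = -1.2500
R = −Δy/(cos θ' − cos θ) = 1.2000
v = R·ω = 1.2000·-1.2500 = -1.5000

v = -1.5000, ω = -1.2500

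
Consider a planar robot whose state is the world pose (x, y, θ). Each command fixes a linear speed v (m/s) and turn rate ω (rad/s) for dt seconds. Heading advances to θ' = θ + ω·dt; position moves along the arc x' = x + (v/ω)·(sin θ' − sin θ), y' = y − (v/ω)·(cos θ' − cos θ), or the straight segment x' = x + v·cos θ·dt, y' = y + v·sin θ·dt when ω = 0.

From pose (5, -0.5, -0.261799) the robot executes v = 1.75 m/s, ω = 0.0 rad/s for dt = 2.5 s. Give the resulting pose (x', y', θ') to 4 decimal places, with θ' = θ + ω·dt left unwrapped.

θ' = -0.2618 + 0.0·2.5 = -0.2618
ω = 0 → straight: x' = 5 + 1.75·cos(-0.2618)·2.5 = 9.2259
y' = -0.5 + 1.75·sin(-0.2618)·2.5 = -1.6323

(9.2259, -1.6323, -0.2618)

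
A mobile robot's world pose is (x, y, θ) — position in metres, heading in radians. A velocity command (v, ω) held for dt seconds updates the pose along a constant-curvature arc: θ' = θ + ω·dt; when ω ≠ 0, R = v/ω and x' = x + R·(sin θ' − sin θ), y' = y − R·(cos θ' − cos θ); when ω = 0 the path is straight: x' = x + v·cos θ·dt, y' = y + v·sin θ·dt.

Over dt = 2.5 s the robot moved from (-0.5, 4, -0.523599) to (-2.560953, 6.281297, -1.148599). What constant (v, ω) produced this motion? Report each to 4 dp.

Δθ = -1.148599 − -0.523599 = -0.625000
ω = Δθ/dt = -0.625000/2.5 = -0.2500
R = −Δy/(cos θ' − cos θ) = 5.0000
v = R·ω = 5.0000·-0.2500 = -1.2500

v = -1.2500, ω = -0.2500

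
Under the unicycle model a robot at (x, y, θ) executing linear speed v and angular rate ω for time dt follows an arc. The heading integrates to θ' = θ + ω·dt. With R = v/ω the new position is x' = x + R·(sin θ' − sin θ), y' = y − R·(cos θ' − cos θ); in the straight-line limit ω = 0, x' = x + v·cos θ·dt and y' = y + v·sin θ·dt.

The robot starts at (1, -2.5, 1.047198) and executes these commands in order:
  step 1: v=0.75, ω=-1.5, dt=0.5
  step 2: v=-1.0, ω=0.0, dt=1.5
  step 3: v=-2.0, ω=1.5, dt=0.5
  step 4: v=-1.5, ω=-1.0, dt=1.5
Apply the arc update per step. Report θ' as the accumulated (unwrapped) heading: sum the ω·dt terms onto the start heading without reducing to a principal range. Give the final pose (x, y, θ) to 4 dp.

step 1: θ'=0.2972 (R=-0.5000) → pose (1.2866, -2.2719, 0.2972)
step 2: θ'=0.2972 (straight) → pose (-0.1476, -2.7112, 0.2972)
step 3: θ'=1.0472 (R=-1.3333) → pose (-0.9119, -3.3194, 1.0472)
step 4: θ'=-0.4528 (R=1.5000) → pose (-2.8672, -3.9182, -0.4528)

(-2.8672, -3.9182, -0.4528)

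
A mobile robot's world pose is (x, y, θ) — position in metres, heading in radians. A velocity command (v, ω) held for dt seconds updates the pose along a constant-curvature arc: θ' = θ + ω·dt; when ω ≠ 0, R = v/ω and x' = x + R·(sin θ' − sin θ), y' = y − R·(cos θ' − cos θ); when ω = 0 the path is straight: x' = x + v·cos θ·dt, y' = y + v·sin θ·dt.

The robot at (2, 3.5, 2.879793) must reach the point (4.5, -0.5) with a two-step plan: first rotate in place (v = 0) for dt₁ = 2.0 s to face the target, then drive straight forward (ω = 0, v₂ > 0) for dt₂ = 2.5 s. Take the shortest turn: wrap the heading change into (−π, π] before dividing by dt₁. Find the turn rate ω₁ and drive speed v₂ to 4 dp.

heading to target = atan2(-0.5−3.5, 4.5−2) = -1.0122
Δθ = wrap(-1.0122 − 2.8798) = 2.3912; ω₁ = Δθ/dt₁ = 1.1956
distance = √((4.5−2)² + (-0.5−3.5)²) = 4.7170; v₂ = distance/dt₂ = 1.8868

ω₁ = 1.1956, v₂ = 1.8868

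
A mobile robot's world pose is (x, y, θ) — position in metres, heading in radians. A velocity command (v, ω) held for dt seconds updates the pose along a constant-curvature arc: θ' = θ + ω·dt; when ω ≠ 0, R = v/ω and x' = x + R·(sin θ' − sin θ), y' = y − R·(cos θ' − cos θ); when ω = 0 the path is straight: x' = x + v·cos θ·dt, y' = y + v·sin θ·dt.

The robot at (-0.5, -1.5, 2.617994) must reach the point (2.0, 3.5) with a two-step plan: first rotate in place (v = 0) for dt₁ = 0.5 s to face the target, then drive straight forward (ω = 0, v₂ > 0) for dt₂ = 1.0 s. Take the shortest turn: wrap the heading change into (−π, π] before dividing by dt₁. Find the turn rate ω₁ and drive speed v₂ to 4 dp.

ω₁ = -3.0217, v₂ = 5.5902

heading to target = atan2(3.5−-1.5, 2−-0.5) = 1.1071
Δθ = wrap(1.1071 − 2.6180) = -1.5108; ω₁ = Δθ/dt₁ = -3.0217
distance = √((2−-0.5)² + (3.5−-1.5)²) = 5.5902; v₂ = distance/dt₂ = 5.5902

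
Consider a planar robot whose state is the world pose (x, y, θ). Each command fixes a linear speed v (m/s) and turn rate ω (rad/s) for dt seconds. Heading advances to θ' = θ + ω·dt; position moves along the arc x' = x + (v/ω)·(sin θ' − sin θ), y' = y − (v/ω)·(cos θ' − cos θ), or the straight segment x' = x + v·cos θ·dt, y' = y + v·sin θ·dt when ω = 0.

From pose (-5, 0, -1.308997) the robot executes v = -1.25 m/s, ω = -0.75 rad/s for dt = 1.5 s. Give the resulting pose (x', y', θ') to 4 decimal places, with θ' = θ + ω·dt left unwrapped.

θ' = -1.3090 + -0.75·1.5 = -2.4340
R = v/ω = -1.25/-0.75 = 1.6667
x' = -5 + 1.6667·(sin -2.4340 − sin -1.3090) = -4.4735
y' = 0 − 1.6667·(cos -2.4340 − cos -1.3090) = 1.6979

(-4.4735, 1.6979, -2.4340)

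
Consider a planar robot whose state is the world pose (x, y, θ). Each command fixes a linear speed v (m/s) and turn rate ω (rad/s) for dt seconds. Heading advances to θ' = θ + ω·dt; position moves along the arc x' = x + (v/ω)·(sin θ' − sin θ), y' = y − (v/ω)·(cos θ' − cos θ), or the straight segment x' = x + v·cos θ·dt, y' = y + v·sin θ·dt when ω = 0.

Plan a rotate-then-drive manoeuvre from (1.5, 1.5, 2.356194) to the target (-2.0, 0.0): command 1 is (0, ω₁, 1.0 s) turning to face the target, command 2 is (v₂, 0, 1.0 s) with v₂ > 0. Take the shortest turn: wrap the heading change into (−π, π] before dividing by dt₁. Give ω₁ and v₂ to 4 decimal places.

ω₁ = 1.1903, v₂ = 3.8079

heading to target = atan2(0−1.5, -2−1.5) = -2.7367
Δθ = wrap(-2.7367 − 2.3562) = 1.1903; ω₁ = Δθ/dt₁ = 1.1903
distance = √((-2−1.5)² + (0−1.5)²) = 3.8079; v₂ = distance/dt₂ = 3.8079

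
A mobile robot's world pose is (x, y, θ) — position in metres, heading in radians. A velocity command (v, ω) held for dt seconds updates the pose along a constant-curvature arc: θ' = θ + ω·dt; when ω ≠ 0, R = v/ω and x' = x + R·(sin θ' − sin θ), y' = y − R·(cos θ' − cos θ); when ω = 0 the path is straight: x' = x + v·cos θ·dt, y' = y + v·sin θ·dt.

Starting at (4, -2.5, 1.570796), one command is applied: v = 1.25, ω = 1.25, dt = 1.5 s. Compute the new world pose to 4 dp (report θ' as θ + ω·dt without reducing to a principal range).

(2.7005, -1.5459, 3.4458)

θ' = 1.5708 + 1.25·1.5 = 3.4458
R = v/ω = 1.25/1.25 = 1.0000
x' = 4 + 1.0000·(sin 3.4458 − sin 1.5708) = 2.7005
y' = -2.5 − 1.0000·(cos 3.4458 − cos 1.5708) = -1.5459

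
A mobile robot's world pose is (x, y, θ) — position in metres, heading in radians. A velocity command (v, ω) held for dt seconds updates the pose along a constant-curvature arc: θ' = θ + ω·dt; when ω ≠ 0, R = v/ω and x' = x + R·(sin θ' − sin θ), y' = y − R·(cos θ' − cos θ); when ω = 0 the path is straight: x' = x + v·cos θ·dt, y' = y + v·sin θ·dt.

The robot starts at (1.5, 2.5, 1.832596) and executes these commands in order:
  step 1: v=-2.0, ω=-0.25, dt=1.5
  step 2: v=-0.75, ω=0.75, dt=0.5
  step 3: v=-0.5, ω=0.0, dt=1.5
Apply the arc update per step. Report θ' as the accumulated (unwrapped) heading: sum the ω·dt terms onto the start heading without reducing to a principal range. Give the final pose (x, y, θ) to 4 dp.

step 1: θ'=1.4576 (R=8.0000) → pose (1.7214, -0.4742, 1.4576)
step 2: θ'=1.8326 (R=-1.0000) → pose (1.7491, -0.8460, 1.8326)
step 3: θ'=1.8326 (straight) → pose (1.9432, -1.5704, 1.8326)

(1.9432, -1.5704, 1.8326)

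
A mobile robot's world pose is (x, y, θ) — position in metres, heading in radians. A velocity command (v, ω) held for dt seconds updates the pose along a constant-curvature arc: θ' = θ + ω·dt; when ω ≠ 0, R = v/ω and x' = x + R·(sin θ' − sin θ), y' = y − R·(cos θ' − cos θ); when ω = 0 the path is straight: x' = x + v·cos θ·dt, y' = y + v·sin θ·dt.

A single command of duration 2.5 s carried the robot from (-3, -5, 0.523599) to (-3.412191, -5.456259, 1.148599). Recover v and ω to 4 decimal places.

Δθ = 1.148599 − 0.523599 = 0.625000
ω = Δθ/dt = 0.625000/2.5 = 0.2500
R = −Δy/(cos θ' − cos θ) = -1.0000
v = R·ω = -1.0000·0.2500 = -0.2500

v = -0.2500, ω = 0.2500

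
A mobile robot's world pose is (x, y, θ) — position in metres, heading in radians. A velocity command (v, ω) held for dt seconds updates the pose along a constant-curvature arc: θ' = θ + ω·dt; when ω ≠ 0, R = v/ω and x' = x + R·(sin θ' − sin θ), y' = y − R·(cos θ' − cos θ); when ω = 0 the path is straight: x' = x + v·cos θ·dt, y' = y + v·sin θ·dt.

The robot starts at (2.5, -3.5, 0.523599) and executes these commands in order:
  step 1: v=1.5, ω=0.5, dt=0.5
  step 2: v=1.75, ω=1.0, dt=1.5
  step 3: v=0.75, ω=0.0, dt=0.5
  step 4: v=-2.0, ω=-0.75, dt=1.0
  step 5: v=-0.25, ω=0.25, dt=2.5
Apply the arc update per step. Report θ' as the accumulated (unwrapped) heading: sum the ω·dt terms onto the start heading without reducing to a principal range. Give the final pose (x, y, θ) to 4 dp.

step 1: θ'=0.7736 (R=3.0000) → pose (3.0961, -3.0481, 0.7736)
step 2: θ'=2.2736 (R=1.7500) → pose (3.2087, -0.6650, 2.2736)
step 3: θ'=2.2736 (straight) → pose (2.9663, -0.3789, 2.2736)
step 4: θ'=1.5236 (R=2.6667) → pose (3.5953, -2.2283, 1.5236)
step 5: θ'=2.1486 (R=-1.0000) → pose (3.7565, -2.8217, 2.1486)

(3.7565, -2.8217, 2.1486)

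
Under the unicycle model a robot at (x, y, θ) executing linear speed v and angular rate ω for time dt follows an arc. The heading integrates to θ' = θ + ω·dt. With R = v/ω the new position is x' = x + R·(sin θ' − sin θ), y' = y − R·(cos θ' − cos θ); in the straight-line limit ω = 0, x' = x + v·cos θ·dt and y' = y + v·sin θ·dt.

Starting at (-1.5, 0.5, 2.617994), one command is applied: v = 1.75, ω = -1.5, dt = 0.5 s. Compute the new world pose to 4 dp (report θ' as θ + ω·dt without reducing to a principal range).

θ' = 2.6180 + -1.5·0.5 = 1.8680
R = v/ω = 1.75/-1.5 = -1.1667
x' = -1.5 + -1.1667·(sin 1.8680 − sin 2.6180) = -2.0322
y' = 0.5 − -1.1667·(cos 1.8680 − cos 2.6180) = 1.1687

(-2.0322, 1.1687, 1.8680)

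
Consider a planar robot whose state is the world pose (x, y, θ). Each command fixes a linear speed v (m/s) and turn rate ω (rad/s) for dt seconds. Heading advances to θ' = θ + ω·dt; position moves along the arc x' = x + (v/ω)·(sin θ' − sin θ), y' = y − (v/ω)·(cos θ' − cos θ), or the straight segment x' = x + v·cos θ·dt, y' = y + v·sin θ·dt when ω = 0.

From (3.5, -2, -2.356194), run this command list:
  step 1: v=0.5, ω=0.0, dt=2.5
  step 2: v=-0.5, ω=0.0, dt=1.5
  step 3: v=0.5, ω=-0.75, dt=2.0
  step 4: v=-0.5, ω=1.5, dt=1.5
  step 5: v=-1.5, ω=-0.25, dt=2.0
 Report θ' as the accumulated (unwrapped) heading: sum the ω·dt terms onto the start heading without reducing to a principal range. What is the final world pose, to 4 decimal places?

(3.6256, 0.7030, -2.1062)

step 1: θ'=-2.3562 (straight) → pose (2.6161, -2.8839, -2.3562)
step 2: θ'=-2.3562 (straight) → pose (3.1464, -2.3536, -2.3562)
step 3: θ'=-3.8562 (R=-0.6667) → pose (2.2382, -2.3857, -3.8562)
step 4: θ'=-1.6062 (R=-0.3333) → pose (2.7897, -2.1457, -1.6062)
step 5: θ'=-2.1062 (R=6.0000) → pose (3.6256, 0.7030, -2.1062)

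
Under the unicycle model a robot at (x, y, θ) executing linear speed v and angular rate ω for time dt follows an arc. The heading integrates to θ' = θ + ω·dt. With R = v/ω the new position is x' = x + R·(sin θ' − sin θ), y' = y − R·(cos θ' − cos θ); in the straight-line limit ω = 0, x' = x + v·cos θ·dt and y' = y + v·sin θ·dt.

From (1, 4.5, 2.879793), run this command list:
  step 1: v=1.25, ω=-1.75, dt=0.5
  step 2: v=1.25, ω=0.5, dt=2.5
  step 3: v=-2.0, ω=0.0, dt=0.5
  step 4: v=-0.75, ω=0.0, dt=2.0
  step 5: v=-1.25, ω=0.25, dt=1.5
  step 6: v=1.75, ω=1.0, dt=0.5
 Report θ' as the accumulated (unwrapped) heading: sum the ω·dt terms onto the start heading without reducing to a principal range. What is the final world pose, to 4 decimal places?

(1.6101, 6.5741, 4.1298)

step 1: θ'=2.0048 (R=-0.7143) → pose (0.5368, 4.8896, 2.0048)
step 2: θ'=3.2548 (R=2.5000) → pose (-2.0138, 6.3223, 3.2548)
step 3: θ'=3.2548 (straight) → pose (-1.0202, 6.4353, 3.2548)
step 4: θ'=3.2548 (straight) → pose (0.4702, 6.6047, 3.2548)
step 5: θ'=3.6298 (R=-5.0000) → pose (2.2506, 7.1568, 3.6298)
step 6: θ'=4.1298 (R=1.7500) → pose (1.6101, 6.5741, 4.1298)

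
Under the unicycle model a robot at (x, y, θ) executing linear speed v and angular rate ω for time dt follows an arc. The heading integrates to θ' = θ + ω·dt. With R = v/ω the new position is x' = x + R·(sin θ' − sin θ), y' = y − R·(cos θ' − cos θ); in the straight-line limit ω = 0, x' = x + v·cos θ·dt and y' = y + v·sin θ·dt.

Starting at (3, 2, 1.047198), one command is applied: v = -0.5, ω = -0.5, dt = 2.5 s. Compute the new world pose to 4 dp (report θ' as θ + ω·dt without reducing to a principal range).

θ' = 1.0472 + -0.5·2.5 = -0.2028
R = v/ω = -0.5/-0.5 = 1.0000
x' = 3 + 1.0000·(sin -0.2028 − sin 1.0472) = 1.9326
y' = 2 − 1.0000·(cos -0.2028 − cos 1.0472) = 1.5205

(1.9326, 1.5205, -0.2028)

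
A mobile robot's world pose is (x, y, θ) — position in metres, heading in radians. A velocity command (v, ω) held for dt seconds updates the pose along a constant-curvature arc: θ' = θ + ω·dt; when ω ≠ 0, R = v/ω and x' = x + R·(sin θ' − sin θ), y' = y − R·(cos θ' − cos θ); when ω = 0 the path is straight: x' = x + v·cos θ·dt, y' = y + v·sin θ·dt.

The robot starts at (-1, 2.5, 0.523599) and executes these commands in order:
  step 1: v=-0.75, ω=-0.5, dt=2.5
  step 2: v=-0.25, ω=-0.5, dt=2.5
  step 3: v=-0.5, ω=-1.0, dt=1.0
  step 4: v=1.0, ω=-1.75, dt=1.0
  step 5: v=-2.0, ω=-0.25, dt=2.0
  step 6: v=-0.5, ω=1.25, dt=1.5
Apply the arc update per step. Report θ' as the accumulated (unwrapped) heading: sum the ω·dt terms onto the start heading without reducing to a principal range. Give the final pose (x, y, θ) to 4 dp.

(-3.9297, -0.2929, -3.3514)

step 1: θ'=-0.7264 (R=1.5000) → pose (-2.7463, 2.6777, -0.7264)
step 2: θ'=-1.9764 (R=0.5000) → pose (-2.8736, 3.2488, -1.9764)
step 3: θ'=-2.9764 (R=0.5000) → pose (-2.4964, 3.5447, -2.9764)
step 4: θ'=-4.7264 (R=-0.5714) → pose (-3.1617, 4.1163, -4.7264)
step 5: θ'=-5.2264 (R=8.0000) → pose (-4.1947, 0.2950, -5.2264)
step 6: θ'=-3.3514 (R=-0.4000) → pose (-3.9297, -0.2929, -3.3514)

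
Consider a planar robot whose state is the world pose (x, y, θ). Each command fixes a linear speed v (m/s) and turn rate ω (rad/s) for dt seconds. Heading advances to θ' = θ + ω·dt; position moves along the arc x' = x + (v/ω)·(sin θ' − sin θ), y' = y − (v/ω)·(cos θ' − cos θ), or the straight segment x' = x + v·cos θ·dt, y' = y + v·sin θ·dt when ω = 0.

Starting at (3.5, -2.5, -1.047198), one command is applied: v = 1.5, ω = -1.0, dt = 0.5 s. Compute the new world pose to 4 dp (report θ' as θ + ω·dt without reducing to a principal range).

θ' = -1.0472 + -1.0·0.5 = -1.5472
R = v/ω = 1.5/-1.0 = -1.5000
x' = 3.5 + -1.5000·(sin -1.5472 − sin -1.0472) = 3.7005
y' = -2.5 − -1.5000·(cos -1.5472 − cos -1.0472) = -3.2146

(3.7005, -3.2146, -1.5472)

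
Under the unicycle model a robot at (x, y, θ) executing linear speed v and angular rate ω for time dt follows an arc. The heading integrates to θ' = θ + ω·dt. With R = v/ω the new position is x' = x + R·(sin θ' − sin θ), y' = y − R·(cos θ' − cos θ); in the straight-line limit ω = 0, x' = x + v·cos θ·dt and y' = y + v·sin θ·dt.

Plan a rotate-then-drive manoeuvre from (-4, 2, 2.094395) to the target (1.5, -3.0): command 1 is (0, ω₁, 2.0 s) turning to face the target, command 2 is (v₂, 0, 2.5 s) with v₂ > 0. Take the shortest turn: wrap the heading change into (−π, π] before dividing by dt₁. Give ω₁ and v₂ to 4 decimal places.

ω₁ = -1.4161, v₂ = 2.9732

heading to target = atan2(-3−2, 1.5−-4) = -0.7378
Δθ = wrap(-0.7378 − 2.0944) = -2.8322; ω₁ = Δθ/dt₁ = -1.4161
distance = √((1.5−-4)² + (-3−2)²) = 7.4330; v₂ = distance/dt₂ = 2.9732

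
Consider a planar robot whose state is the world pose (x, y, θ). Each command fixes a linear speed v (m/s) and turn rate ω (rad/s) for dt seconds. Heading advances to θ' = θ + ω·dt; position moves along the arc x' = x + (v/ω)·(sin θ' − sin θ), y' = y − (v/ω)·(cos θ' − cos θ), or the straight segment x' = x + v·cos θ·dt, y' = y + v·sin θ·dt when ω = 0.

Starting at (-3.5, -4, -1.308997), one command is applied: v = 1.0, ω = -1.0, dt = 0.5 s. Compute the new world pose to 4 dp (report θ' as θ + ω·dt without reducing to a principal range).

θ' = -1.3090 + -1.0·0.5 = -1.8090
R = v/ω = 1.0/-1.0 = -1.0000
x' = -3.5 + -1.0000·(sin -1.8090 − sin -1.3090) = -3.4942
y' = -4 − -1.0000·(cos -1.8090 − cos -1.3090) = -4.4948

(-3.4942, -4.4948, -1.8090)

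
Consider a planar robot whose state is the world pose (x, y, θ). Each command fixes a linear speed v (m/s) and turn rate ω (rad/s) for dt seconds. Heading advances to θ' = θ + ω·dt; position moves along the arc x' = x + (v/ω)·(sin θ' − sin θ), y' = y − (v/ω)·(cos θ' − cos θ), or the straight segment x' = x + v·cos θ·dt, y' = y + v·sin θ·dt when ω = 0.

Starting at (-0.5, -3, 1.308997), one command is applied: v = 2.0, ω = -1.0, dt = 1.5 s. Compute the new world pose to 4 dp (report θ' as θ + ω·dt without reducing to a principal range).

θ' = 1.3090 + -1.0·1.5 = -0.1910
R = v/ω = 2.0/-1.0 = -2.0000
x' = -0.5 + -2.0000·(sin -0.1910 − sin 1.3090) = 1.8115
y' = -3 − -2.0000·(cos -0.1910 − cos 1.3090) = -1.5540

(1.8115, -1.5540, -0.1910)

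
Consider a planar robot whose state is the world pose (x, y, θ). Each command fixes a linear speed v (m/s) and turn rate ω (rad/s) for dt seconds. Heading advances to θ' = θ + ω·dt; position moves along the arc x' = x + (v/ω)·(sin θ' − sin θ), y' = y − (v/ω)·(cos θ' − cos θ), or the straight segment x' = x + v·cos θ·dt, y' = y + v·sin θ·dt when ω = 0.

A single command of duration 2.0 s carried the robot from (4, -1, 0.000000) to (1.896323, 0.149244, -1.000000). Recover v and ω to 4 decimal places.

Δθ = -1.000000 − 0.000000 = -1.000000
ω = Δθ/dt = -1.000000/2.0 = -0.5000
R = Δx/(sin θ' − sin θ) = 2.5000
v = R·ω = 2.5000·-0.5000 = -1.2500

v = -1.2500, ω = -0.5000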